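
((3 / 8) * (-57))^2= 29241 / 64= 456.89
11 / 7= 1.57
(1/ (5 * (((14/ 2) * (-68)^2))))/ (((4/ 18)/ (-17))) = -9/ 19040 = -0.00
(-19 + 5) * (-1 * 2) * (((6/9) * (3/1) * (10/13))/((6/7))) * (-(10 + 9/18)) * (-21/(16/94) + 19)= 1432025/26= 55077.88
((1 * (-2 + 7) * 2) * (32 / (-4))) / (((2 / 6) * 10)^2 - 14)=360 / 13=27.69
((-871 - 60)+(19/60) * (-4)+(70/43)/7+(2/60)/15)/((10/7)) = -126243719/193500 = -652.42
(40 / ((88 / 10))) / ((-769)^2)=0.00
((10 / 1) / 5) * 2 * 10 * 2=80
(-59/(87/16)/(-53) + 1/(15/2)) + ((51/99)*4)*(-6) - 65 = -6511357/84535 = -77.03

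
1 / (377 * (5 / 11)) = 11 / 1885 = 0.01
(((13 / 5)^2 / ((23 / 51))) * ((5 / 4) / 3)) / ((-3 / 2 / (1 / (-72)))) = 2873 / 49680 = 0.06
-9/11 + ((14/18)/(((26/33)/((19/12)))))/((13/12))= 6967/11154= 0.62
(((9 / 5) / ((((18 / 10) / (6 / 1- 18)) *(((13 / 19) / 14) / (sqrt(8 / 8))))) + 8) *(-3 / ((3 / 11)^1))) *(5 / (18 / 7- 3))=-1188880 / 39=-30484.10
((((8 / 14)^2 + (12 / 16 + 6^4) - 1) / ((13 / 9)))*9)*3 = 61729533 / 2548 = 24226.66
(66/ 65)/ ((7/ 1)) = 66/ 455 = 0.15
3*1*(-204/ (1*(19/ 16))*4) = -2061.47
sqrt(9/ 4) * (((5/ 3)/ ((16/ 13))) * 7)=455/ 32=14.22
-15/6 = -5/2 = -2.50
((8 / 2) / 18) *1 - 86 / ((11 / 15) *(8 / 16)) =-23198 / 99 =-234.32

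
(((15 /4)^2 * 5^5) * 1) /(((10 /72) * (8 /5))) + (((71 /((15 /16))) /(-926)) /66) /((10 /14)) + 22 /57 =137779843873571 /696722400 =197754.29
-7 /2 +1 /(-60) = -211 /60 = -3.52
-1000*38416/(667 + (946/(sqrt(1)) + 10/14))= -8403500/353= -23805.95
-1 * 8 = -8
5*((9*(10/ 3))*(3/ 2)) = 225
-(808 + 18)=-826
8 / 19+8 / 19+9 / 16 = 427 / 304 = 1.40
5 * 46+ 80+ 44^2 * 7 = 13862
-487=-487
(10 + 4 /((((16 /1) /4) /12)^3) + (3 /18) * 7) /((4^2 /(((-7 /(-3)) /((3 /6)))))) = 5005 /144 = 34.76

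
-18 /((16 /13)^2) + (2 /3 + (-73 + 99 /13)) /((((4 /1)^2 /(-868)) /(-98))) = -1717671607 /4992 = -344084.86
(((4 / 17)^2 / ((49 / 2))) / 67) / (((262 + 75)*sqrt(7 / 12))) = 64*sqrt(21) / 2238188533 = 0.00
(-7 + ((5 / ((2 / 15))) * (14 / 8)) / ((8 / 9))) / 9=4277 / 576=7.43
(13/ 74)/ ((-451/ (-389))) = 5057/ 33374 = 0.15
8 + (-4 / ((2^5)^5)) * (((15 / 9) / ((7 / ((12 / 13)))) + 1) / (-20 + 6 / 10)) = 592369943083 / 74046242816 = 8.00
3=3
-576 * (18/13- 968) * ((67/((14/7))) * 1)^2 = 8122863456/13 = 624835650.46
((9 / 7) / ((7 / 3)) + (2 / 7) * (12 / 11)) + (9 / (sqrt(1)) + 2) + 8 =10706 / 539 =19.86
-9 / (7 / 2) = -18 / 7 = -2.57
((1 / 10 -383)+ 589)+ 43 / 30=3113 / 15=207.53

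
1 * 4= 4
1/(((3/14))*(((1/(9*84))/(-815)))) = -2875320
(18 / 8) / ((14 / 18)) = 81 / 28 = 2.89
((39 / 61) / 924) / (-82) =-13 / 1540616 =-0.00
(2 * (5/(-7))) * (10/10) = -10/7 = -1.43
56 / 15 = 3.73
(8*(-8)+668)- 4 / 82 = 24762 / 41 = 603.95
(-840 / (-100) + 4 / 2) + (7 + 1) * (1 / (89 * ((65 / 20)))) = 10.43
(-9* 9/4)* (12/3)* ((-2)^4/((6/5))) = -1080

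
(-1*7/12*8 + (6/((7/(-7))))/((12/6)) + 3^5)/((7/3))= 706/7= 100.86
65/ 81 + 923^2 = 69006314/ 81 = 851929.80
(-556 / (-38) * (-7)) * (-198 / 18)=21406 / 19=1126.63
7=7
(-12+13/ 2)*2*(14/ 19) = -154/ 19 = -8.11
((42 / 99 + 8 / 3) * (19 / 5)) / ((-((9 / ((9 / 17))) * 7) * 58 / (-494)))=9386 / 11165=0.84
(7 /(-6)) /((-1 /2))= 7 /3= 2.33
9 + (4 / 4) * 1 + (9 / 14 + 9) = 275 / 14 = 19.64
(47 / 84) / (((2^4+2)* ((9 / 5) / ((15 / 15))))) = 235 / 13608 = 0.02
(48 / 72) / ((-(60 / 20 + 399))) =-1 / 603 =-0.00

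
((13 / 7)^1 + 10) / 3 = 83 / 21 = 3.95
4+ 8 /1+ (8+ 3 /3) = 21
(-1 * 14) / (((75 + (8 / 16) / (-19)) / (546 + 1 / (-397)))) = -16473836 / 161579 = -101.96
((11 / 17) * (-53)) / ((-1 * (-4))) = -583 / 68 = -8.57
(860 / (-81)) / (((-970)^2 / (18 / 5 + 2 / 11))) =-8944 / 209585475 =-0.00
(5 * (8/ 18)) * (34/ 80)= 17/ 18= 0.94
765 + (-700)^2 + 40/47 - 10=23065525/47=490755.85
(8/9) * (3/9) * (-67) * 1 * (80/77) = -20.63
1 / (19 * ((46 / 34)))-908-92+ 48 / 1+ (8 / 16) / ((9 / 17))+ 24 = -7291913 / 7866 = -927.02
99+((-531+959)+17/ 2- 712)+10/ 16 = -1407/ 8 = -175.88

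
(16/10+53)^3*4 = 81385668/125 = 651085.34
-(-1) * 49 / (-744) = -49 / 744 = -0.07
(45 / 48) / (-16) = -15 / 256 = -0.06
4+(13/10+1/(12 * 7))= 2231/420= 5.31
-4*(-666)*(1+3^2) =26640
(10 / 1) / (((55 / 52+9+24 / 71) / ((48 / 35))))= 354432 / 268667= 1.32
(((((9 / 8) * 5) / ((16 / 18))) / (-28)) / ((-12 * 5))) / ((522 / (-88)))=-33 / 51968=-0.00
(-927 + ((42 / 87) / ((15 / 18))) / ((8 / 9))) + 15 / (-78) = -1746529 / 1885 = -926.54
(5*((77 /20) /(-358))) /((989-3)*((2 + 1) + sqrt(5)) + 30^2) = -148533 /7176599744 + 37961*sqrt(5) /7176599744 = -0.00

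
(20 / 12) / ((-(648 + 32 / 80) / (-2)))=25 / 4863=0.01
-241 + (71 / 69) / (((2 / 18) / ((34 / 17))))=-5117 / 23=-222.48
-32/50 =-16/25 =-0.64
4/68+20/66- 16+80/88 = -8263/561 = -14.73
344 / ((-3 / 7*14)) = -57.33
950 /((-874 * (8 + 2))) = -5 /46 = -0.11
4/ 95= 0.04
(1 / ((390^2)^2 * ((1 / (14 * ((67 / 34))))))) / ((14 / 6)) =67 / 131094990000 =0.00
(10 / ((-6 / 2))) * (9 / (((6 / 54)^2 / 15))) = -36450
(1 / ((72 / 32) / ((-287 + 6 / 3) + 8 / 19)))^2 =467770384 / 29241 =15997.07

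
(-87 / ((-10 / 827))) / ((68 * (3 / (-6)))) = -71949 / 340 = -211.61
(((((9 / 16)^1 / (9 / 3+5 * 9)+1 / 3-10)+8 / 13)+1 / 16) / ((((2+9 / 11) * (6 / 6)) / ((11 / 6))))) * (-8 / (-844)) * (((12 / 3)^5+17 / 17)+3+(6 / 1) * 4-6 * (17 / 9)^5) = -96881545702667 / 1928107628928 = -50.25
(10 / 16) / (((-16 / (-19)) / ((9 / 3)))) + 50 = 6685 / 128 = 52.23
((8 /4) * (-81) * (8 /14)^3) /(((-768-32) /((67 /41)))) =21708 /351575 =0.06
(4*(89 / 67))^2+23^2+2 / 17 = 42533067 / 76313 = 557.35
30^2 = 900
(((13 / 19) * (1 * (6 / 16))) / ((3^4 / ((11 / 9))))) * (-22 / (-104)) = 121 / 147744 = 0.00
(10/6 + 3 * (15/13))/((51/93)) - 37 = -18331/663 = -27.65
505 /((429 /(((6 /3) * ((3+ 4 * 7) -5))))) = 2020 /33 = 61.21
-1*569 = -569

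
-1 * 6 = -6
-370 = -370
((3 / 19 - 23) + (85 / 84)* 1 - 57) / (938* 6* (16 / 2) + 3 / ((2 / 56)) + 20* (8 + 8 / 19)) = -125813 / 72261168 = -0.00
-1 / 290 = -0.00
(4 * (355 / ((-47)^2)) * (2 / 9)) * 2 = 5680 / 19881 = 0.29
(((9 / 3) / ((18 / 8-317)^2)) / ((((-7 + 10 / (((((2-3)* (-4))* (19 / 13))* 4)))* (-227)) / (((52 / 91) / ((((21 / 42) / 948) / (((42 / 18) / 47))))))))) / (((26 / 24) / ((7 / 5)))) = 172146688 / 122014518598635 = 0.00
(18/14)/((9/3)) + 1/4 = 19/28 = 0.68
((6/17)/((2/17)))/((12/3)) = 3/4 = 0.75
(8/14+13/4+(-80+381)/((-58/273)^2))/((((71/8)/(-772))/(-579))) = 140463824517840/417977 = 336056348.84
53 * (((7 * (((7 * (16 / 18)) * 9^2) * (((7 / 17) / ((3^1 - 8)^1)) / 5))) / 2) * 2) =-1308888 / 425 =-3079.74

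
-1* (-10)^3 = 1000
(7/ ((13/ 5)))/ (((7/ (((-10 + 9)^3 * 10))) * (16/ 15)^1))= -375/ 104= -3.61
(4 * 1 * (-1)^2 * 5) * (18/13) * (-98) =-35280/13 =-2713.85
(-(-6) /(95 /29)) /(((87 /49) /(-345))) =-6762 /19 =-355.89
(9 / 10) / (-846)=-1 / 940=-0.00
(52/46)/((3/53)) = 1378/69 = 19.97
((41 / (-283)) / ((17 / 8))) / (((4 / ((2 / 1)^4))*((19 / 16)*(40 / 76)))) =-10496 / 24055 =-0.44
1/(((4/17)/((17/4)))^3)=24137569/4096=5892.96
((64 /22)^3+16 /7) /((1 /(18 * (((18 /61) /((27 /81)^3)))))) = 2192878656 /568337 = 3858.41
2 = 2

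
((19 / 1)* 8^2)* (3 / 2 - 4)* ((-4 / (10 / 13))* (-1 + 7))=94848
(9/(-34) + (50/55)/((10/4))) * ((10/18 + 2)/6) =851/20196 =0.04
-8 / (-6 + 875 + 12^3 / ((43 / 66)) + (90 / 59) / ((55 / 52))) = -223256 / 98308583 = -0.00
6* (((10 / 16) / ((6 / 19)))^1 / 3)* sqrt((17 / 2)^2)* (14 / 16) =11305 / 384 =29.44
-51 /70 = -0.73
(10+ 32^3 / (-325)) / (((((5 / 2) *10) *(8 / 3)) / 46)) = -1018371 / 16250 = -62.67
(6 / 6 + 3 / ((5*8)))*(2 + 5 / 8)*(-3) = -2709 / 320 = -8.47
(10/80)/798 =0.00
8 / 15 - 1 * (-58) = 878 / 15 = 58.53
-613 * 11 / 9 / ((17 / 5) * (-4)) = 33715 / 612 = 55.09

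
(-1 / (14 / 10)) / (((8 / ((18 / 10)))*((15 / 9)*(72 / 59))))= -0.08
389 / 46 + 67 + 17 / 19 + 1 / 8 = 267361 / 3496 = 76.48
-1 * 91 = -91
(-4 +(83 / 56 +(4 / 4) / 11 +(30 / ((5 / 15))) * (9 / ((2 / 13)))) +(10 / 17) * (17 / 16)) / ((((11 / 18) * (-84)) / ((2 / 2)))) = -4863195 / 47432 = -102.53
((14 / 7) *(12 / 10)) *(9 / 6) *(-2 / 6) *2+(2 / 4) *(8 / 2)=-2 / 5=-0.40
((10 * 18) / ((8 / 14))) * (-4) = -1260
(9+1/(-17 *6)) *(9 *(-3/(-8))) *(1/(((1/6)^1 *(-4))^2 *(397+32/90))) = 3342465/19454528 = 0.17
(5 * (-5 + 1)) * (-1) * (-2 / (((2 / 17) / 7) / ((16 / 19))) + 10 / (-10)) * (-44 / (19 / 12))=20306880 / 361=56251.75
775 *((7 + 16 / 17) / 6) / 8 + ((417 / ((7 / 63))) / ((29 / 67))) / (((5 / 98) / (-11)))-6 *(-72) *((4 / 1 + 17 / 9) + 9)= -73470721461 / 39440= -1862847.91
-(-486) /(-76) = -6.39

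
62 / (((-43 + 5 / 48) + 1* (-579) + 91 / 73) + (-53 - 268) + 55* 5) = -217248 / 2335939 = -0.09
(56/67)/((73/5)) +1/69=24211/337479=0.07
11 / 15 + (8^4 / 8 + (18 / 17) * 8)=132907 / 255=521.20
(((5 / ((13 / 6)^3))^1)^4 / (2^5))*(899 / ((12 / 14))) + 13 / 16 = 1016338192032253 / 372769361959696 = 2.73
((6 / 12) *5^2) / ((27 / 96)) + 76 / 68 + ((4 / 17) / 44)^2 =14339356 / 314721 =45.56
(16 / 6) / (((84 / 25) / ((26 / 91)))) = 100 / 441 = 0.23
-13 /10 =-1.30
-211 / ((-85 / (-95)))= -4009 / 17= -235.82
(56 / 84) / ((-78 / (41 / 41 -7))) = 2 / 39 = 0.05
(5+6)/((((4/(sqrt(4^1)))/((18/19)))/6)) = 594/19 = 31.26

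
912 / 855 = 16 / 15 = 1.07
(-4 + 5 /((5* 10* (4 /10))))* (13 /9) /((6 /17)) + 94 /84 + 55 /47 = -309317 /23688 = -13.06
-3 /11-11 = -124 /11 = -11.27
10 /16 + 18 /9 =21 /8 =2.62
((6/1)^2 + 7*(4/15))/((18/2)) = 568/135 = 4.21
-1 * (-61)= 61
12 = 12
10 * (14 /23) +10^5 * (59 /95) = 62111.35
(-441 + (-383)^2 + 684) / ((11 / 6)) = 881592 / 11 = 80144.73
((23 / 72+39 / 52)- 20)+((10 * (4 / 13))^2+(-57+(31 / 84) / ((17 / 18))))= -95672225 / 1447992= -66.07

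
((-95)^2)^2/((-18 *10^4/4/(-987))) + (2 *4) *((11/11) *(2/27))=385880609/216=1786484.30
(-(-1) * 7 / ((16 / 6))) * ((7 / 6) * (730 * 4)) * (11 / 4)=196735 / 8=24591.88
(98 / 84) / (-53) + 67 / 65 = 1.01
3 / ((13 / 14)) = 42 / 13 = 3.23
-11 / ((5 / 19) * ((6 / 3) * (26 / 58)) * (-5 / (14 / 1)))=42427 / 325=130.54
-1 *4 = -4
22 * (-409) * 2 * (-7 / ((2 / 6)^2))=1133748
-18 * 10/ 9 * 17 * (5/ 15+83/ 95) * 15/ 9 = -116960/ 171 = -683.98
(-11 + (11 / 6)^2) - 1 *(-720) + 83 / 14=718.29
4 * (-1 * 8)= -32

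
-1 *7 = -7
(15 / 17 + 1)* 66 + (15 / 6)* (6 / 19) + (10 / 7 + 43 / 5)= 1526778 / 11305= 135.05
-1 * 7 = -7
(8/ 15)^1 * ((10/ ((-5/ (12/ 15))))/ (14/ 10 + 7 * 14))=-0.01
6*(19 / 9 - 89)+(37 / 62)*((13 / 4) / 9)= -1163135 / 2232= -521.12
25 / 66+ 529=34939 / 66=529.38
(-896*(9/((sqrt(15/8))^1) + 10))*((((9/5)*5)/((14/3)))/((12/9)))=-21478.18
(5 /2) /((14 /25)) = 125 /28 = 4.46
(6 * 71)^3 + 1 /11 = 850396537 /11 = 77308776.09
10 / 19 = 0.53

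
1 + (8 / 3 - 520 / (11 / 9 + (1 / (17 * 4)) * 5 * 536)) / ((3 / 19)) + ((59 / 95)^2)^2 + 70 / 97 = -27536192297322424 / 442068461600625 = -62.29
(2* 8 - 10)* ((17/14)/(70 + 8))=17/182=0.09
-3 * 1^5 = -3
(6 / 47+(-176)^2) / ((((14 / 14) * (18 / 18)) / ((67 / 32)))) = 48771913 / 752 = 64856.27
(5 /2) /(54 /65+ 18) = 325 /2448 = 0.13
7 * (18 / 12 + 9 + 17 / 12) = 1001 / 12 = 83.42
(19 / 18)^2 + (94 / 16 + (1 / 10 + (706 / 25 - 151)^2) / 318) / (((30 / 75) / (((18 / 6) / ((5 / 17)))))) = 58358162963 / 42930000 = 1359.38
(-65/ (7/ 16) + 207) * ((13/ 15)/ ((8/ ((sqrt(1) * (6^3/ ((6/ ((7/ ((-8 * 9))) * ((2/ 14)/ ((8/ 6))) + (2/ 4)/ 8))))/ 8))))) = 5317/ 3584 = 1.48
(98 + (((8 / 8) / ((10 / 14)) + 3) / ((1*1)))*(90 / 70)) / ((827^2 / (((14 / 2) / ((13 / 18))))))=65304 / 44455385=0.00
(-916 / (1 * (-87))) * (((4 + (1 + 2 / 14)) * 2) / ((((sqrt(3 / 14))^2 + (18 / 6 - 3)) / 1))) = 14656 / 29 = 505.38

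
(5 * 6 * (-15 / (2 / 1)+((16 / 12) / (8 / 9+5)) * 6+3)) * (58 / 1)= -289710 / 53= -5466.23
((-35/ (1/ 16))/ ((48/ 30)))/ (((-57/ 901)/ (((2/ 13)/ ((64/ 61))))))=9618175/ 11856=811.25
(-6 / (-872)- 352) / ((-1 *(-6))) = -153469 / 2616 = -58.67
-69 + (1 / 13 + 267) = 2575 / 13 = 198.08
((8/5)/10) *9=1.44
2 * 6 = 12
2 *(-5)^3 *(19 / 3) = -4750 / 3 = -1583.33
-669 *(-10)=6690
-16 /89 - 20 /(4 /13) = -5801 /89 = -65.18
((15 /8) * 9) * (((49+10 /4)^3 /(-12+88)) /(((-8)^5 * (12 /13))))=-639245295 /637534208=-1.00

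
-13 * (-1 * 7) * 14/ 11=115.82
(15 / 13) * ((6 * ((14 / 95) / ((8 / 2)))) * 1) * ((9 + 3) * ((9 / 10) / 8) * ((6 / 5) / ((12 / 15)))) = 5103 / 9880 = 0.52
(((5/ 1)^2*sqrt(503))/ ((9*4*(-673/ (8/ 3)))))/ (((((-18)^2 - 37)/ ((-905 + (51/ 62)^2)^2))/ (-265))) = 80057152800741625*sqrt(503)/ 38529865008936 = 46600.08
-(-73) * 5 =365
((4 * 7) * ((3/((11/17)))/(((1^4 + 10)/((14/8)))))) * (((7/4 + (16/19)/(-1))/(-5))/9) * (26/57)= -249067/1310430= -0.19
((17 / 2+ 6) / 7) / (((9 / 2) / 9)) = 29 / 7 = 4.14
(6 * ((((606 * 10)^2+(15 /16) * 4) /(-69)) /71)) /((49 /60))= -4406832450 /80017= -55073.70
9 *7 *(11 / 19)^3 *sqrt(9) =251559 / 6859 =36.68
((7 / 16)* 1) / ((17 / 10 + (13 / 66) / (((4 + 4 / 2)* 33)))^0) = 7 / 16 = 0.44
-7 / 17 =-0.41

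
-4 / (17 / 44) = -176 / 17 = -10.35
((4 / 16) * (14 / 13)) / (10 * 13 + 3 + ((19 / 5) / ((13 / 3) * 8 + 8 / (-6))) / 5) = 8750 / 4323241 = 0.00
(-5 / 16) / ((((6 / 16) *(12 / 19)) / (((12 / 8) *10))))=-475 / 24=-19.79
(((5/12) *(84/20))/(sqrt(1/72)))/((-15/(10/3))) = -7 *sqrt(2)/3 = -3.30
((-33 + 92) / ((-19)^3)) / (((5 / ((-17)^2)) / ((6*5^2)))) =-511530 / 6859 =-74.58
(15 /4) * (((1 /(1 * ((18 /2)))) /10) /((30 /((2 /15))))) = 1 /5400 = 0.00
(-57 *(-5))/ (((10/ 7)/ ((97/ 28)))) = 5529/ 8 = 691.12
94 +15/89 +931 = 91240/89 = 1025.17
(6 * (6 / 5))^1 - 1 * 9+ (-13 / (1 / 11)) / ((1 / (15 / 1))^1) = -10734 / 5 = -2146.80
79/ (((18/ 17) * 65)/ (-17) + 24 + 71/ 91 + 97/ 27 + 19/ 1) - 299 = -9142180268/ 30763465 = -297.18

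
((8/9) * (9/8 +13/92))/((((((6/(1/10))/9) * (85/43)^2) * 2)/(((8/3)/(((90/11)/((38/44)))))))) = 8185523/1346017500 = 0.01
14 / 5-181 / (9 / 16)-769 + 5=-48734 / 45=-1082.98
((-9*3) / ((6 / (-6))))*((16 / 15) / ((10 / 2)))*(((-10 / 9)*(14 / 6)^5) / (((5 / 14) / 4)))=-30118144 / 6075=-4957.72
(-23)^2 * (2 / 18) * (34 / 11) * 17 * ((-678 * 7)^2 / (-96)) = -95654736961 / 132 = -724657098.19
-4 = -4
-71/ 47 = -1.51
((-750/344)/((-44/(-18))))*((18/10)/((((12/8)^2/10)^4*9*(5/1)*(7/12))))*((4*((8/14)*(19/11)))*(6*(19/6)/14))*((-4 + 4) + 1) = -18483200000/144554949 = -127.86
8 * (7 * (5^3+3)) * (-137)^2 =134536192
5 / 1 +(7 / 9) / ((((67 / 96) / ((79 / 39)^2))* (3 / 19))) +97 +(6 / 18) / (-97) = 11650589513 / 88964811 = 130.96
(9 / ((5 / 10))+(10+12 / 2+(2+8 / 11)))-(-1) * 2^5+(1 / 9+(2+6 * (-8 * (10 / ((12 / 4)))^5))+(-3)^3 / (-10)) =-175344773 / 8910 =-19679.55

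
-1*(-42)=42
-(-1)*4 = 4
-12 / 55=-0.22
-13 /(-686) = 13 /686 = 0.02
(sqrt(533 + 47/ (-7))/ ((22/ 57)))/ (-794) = -57 * sqrt(6447)/ 61138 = -0.07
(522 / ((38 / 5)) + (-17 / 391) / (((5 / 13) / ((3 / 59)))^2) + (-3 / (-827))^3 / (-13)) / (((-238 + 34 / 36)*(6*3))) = -19206023488449089229 / 1193185570674812493025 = -0.02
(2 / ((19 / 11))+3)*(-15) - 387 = -8538 / 19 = -449.37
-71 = -71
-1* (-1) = 1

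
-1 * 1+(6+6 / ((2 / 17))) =56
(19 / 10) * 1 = 19 / 10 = 1.90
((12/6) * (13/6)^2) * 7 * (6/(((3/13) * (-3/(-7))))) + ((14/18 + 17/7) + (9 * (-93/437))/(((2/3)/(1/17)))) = 11205087287/2808162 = 3990.19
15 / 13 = 1.15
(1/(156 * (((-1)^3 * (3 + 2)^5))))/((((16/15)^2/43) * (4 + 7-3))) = -0.00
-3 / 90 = -1 / 30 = -0.03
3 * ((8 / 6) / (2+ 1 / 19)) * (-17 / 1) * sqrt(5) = -1292 * sqrt(5) / 39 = -74.08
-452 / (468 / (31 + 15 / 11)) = -40228 / 1287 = -31.26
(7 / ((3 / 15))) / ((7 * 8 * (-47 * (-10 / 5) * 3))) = 5 / 2256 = 0.00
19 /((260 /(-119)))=-2261 /260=-8.70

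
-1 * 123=-123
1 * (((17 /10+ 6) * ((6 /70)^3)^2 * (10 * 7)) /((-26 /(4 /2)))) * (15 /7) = -24057 /682784375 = -0.00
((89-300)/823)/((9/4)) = -0.11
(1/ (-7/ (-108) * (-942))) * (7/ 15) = -6/ 785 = -0.01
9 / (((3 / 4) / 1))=12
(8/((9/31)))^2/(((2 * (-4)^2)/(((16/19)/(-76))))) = -7688/29241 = -0.26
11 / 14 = 0.79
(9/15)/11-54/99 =-27/55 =-0.49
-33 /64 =-0.52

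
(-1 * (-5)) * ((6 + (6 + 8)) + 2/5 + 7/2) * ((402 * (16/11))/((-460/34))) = -6533304/1265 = -5164.67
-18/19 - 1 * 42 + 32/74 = -29888/703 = -42.51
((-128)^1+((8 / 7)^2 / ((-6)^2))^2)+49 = -15363743 / 194481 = -79.00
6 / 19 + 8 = 8.32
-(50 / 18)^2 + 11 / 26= -15359 / 2106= -7.29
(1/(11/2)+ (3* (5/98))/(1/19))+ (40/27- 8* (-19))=4557169/29106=156.57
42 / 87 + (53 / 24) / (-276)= 91199 / 192096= 0.47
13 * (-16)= -208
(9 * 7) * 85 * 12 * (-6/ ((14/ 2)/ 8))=-440640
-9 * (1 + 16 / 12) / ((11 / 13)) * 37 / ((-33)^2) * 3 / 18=-3367 / 23958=-0.14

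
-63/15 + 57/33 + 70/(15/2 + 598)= -22428/9515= -2.36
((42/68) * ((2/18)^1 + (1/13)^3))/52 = 7721/5826444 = 0.00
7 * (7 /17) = 49 /17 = 2.88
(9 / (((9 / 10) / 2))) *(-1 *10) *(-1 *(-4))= -800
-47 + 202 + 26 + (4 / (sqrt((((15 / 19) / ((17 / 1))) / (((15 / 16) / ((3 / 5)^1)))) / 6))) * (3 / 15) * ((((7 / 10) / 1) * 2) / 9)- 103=79.77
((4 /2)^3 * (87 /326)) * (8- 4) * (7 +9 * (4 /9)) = 15312 /163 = 93.94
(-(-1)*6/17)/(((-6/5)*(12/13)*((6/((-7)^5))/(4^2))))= 2184910/153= 14280.46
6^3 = 216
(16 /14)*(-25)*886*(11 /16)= -17403.57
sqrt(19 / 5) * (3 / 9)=0.65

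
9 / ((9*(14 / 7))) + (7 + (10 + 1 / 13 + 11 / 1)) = 743 / 26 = 28.58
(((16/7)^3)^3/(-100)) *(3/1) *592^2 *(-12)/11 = 216753324253249536/11097241925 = 19532179.77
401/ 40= 10.02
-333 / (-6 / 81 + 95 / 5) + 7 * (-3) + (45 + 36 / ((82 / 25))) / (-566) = -458841477 / 11858266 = -38.69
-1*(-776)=776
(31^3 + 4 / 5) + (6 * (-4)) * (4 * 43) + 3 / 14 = 1796481 / 70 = 25664.01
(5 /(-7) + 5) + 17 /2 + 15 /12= 393 /28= 14.04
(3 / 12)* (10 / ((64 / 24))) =15 / 16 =0.94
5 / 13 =0.38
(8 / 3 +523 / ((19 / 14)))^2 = 489205924 / 3249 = 150571.23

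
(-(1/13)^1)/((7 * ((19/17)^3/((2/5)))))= -9826/3120845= -0.00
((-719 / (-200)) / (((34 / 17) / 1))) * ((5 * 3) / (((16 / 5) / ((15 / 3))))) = 42.13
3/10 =0.30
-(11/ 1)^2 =-121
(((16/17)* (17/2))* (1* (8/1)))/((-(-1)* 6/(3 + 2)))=160/3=53.33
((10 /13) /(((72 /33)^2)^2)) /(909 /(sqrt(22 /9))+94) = -37846985 /3904496773632+7393705 * sqrt(22) /578443966464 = 0.00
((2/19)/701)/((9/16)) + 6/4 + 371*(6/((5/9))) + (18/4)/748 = 3593988024719/896635080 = 4008.31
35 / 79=0.44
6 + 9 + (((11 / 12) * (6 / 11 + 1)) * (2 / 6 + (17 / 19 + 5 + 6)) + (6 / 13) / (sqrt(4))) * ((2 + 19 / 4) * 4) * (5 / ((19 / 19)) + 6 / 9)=2668333 / 988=2700.74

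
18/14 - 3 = -12/7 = -1.71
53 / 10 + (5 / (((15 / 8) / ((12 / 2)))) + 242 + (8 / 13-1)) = 262.92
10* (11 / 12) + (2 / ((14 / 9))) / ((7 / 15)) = 3505 / 294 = 11.92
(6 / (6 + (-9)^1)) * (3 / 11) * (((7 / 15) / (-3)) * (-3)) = -14 / 55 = -0.25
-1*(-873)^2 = -762129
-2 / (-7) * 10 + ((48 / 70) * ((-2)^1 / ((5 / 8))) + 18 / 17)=5122 / 2975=1.72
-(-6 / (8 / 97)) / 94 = 291 / 376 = 0.77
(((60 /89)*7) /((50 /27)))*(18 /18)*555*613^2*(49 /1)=2317677808194 /89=26041323687.57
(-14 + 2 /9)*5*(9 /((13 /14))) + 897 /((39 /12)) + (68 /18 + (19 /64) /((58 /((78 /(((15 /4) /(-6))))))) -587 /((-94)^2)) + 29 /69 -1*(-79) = -2132092968929 /6895526040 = -309.20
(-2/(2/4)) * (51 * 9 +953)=-5648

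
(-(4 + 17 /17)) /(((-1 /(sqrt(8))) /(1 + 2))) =30* sqrt(2) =42.43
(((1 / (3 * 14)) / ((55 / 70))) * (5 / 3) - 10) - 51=-6034 / 99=-60.95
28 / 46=14 / 23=0.61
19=19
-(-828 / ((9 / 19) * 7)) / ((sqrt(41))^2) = 1748 / 287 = 6.09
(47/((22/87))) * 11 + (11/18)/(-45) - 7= 825182/405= 2037.49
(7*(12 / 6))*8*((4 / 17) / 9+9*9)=1388464 / 153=9074.93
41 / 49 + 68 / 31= 4603 / 1519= 3.03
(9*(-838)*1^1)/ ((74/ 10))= -37710/ 37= -1019.19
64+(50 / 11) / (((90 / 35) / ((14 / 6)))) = 20233 / 297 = 68.12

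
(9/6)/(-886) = -3/1772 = -0.00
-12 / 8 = -3 / 2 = -1.50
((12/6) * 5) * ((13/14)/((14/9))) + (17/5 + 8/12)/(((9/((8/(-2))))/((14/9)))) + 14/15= 487139/119070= 4.09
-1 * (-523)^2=-273529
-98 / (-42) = 7 / 3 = 2.33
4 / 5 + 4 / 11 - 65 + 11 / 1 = -2906 / 55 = -52.84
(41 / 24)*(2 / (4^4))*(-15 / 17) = -205 / 17408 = -0.01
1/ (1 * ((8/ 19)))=19/ 8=2.38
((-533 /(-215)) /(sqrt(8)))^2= 284089 /369800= 0.77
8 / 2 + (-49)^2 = 2405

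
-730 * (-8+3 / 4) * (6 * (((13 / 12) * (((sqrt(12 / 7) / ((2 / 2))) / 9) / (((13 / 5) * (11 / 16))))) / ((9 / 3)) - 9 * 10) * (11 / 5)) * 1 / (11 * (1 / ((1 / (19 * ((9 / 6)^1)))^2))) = -254040 / 361+338720 * sqrt(21) / 6754671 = -703.48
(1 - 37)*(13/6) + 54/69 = -1776/23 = -77.22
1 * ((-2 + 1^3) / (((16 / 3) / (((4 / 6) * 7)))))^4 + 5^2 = 104801 / 4096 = 25.59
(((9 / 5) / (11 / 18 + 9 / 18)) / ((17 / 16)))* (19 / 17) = 12312 / 7225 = 1.70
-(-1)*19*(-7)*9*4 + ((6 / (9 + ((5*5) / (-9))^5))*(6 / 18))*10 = -11053613493 / 2308546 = -4788.13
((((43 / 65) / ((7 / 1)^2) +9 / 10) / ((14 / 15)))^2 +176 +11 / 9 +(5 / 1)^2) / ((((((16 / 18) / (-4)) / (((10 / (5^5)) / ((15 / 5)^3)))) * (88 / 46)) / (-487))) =6515917320835561 / 236206250280000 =27.59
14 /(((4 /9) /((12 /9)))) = 42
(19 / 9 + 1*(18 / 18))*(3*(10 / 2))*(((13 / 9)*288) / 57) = 340.58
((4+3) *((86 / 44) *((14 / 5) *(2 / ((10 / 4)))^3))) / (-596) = -0.03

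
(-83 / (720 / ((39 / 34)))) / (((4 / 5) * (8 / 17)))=-1079 / 3072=-0.35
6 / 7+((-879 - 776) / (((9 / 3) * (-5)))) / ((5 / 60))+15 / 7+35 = 1362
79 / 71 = 1.11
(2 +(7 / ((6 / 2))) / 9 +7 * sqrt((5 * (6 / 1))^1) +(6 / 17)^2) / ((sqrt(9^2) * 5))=0.90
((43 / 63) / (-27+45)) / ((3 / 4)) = 86 / 1701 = 0.05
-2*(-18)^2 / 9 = -72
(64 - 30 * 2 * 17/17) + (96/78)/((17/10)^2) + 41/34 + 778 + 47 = 6241367/7514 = 830.63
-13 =-13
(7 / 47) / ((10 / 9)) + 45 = 21213 / 470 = 45.13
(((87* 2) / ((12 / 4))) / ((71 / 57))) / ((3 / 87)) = 95874 / 71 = 1350.34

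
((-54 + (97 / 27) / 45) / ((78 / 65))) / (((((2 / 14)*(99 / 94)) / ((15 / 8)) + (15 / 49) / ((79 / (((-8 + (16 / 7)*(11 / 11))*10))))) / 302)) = 62993176429085 / 655391412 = 96115.35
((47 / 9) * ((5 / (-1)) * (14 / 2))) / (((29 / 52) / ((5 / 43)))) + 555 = 5801065 / 11223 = 516.89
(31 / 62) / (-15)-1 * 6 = -181 / 30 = -6.03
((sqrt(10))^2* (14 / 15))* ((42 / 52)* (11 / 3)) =1078 / 39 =27.64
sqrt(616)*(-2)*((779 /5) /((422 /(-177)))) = 275766*sqrt(154) /1055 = 3243.76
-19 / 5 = -3.80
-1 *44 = -44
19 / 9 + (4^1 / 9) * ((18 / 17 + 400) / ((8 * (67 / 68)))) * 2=9515 / 201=47.34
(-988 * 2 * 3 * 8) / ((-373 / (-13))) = -616512 / 373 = -1652.85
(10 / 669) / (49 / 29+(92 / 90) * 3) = 1450 / 461387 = 0.00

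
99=99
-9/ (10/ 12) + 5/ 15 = -157/ 15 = -10.47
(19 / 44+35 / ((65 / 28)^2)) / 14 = 257527 / 520520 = 0.49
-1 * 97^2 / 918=-9409 / 918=-10.25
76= 76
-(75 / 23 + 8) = -259 / 23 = -11.26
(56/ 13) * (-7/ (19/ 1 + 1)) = -98/ 65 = -1.51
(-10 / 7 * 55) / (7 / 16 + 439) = -0.18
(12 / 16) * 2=3 / 2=1.50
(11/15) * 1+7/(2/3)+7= 18.23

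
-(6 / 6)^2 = -1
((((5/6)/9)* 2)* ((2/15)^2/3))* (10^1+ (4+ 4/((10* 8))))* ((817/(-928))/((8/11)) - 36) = -77626531/135302400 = -0.57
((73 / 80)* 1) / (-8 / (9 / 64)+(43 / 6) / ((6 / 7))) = -657 / 34940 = -0.02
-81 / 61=-1.33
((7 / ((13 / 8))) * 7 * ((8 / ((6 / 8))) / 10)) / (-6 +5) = -6272 / 195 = -32.16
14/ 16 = 7/ 8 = 0.88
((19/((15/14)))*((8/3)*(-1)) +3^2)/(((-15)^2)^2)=-1723/2278125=-0.00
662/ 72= 331/ 36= 9.19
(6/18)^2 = 1/9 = 0.11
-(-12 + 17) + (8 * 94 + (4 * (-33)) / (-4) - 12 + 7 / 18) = 13831 / 18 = 768.39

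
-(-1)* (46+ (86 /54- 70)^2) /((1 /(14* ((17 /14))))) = 58564031 /729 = 80334.75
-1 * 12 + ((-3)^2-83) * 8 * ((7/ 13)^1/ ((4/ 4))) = -4300/ 13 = -330.77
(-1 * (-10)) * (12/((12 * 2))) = 5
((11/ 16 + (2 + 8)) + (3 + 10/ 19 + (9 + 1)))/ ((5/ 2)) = 7361/ 760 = 9.69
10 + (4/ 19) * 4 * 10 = 350/ 19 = 18.42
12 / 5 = 2.40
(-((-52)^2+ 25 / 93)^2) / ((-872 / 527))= 1075262597153 / 243288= 4419710.78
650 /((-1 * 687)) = -650 /687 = -0.95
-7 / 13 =-0.54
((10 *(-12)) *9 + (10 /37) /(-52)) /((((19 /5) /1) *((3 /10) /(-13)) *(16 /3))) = 25974125 /11248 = 2309.22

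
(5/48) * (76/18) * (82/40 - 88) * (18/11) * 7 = -76209/176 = -433.01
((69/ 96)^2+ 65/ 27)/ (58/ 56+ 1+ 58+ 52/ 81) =1697703/ 35229952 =0.05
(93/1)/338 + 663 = 224187/338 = 663.28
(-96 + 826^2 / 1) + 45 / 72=5457445 / 8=682180.62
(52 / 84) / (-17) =-13 / 357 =-0.04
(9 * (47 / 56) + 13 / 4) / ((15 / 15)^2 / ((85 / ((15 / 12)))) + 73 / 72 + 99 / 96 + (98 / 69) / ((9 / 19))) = 2.14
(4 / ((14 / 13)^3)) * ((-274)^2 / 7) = 82470986 / 2401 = 34348.60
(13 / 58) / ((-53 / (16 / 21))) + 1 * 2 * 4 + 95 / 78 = 7733017 / 839202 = 9.21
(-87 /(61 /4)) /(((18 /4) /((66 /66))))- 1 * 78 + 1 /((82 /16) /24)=-559610 /7503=-74.58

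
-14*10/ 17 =-8.24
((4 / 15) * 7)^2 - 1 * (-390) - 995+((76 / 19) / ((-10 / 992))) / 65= -607.62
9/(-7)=-9/7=-1.29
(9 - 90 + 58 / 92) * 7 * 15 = -388185 / 46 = -8438.80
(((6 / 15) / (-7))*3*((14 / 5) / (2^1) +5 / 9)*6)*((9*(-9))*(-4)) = -114048 / 175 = -651.70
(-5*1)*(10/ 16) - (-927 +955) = -249/ 8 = -31.12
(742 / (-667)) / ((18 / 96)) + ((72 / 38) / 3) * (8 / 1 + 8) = 158624 / 38019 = 4.17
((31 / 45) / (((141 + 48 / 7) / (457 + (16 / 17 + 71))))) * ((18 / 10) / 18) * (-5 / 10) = -487816 / 3958875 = -0.12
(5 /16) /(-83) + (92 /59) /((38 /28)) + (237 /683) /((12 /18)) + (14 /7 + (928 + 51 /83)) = 947918142689 /1016773904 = 932.28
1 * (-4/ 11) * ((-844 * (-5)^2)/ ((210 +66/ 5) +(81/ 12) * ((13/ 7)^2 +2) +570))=82712000/ 8947191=9.24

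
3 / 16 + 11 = 179 / 16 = 11.19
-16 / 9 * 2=-3.56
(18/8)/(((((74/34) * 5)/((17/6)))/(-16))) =-1734/185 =-9.37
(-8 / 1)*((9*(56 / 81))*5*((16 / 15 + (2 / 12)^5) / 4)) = -290339 / 4374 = -66.38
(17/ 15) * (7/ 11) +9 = 1604/ 165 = 9.72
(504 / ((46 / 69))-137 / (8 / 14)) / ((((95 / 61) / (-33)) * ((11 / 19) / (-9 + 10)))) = -75579 / 4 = -18894.75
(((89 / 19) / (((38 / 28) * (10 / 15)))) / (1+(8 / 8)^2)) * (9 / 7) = 2403 / 722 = 3.33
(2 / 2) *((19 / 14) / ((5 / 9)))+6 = 591 / 70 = 8.44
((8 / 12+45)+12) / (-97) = -173 / 291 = -0.59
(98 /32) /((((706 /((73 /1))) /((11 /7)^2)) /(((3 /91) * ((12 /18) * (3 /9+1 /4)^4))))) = 3029719 /1522520064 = 0.00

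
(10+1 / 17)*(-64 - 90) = -26334 / 17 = -1549.06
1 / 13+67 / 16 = 887 / 208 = 4.26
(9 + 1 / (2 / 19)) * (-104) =-1924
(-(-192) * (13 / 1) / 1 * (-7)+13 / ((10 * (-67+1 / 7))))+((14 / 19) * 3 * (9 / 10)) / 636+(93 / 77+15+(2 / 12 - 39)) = -97669226519 / 5582808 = -17494.64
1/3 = 0.33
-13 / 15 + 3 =32 / 15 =2.13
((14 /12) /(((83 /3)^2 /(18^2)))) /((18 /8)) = 1512 /6889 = 0.22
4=4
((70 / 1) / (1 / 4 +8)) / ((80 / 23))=161 / 66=2.44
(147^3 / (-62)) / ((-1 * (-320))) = -3176523 / 19840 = -160.11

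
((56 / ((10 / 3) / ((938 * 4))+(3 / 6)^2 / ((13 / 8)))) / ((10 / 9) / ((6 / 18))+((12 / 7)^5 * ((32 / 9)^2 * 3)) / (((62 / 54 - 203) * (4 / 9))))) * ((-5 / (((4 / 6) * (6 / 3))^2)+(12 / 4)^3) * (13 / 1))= -88504992270042075 / 2275366140041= -38897.03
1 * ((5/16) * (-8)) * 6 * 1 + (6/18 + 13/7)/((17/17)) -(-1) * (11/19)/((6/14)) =-1524/133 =-11.46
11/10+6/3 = 31/10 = 3.10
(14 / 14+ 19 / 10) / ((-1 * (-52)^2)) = -29 / 27040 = -0.00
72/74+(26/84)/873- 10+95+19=104.97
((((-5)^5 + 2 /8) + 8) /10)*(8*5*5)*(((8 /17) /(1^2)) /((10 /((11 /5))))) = -548548 /85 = -6453.51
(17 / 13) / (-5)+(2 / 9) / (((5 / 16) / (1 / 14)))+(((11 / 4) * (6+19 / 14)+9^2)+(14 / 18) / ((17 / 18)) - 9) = 51707197 / 556920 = 92.84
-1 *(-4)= 4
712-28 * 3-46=582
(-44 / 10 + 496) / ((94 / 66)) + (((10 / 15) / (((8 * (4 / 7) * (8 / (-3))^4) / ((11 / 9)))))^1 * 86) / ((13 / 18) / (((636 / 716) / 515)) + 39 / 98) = 345.17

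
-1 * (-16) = 16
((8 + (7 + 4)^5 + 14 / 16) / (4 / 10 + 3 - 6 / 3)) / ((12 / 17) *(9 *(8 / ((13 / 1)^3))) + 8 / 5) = 70876.98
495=495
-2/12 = -1/6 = -0.17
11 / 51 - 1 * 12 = -601 / 51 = -11.78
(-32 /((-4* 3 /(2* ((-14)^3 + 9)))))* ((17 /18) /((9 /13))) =-4835480 /243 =-19899.09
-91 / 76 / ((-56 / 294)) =1911 / 304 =6.29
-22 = -22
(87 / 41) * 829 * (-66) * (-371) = 1766003778 / 41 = 43073262.88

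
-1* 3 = -3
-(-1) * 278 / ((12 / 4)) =278 / 3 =92.67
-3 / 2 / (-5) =3 / 10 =0.30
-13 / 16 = -0.81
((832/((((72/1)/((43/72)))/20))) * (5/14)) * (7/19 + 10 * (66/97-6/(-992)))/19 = 46200749075/2461975236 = 18.77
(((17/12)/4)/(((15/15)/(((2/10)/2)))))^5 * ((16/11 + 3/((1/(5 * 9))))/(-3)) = -2131205357/840853094400000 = -0.00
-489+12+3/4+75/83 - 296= -256087/332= -771.35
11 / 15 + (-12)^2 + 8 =2291 / 15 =152.73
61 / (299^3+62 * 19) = 61 / 26732077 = 0.00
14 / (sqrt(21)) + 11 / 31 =11 / 31 + 2 * sqrt(21) / 3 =3.41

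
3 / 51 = 1 / 17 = 0.06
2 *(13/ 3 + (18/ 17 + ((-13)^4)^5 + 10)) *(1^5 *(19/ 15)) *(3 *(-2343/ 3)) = -112805862982182473149038600.00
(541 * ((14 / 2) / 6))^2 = 14341369 / 36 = 398371.36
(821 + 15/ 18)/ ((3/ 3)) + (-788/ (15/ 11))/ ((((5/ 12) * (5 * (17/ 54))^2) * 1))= 262.09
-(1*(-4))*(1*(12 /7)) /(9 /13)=208 /21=9.90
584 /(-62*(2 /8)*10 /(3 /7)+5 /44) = -77088 /47725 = -1.62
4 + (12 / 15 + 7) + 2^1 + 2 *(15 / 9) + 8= 25.13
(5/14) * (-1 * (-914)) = 2285/7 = 326.43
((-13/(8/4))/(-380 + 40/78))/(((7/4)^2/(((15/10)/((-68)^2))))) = 1521/838331200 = 0.00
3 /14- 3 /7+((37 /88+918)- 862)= 34623 /616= 56.21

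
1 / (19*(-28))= -1 / 532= -0.00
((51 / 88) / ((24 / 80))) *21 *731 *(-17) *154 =-155275365 / 2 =-77637682.50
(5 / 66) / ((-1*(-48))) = 5 / 3168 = 0.00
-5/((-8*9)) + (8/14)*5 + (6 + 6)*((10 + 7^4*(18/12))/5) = 21849727/2520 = 8670.53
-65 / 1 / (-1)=65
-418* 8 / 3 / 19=-58.67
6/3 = 2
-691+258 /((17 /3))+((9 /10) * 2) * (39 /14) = -762143 /1190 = -640.46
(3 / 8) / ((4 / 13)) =39 / 32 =1.22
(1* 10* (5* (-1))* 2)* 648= -64800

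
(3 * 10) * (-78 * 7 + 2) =-16320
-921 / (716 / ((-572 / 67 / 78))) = 3377 / 23986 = 0.14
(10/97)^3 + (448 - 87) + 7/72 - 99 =17223124183/65712456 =262.10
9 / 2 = 4.50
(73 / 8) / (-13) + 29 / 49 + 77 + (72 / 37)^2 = 562834303 / 6976424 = 80.68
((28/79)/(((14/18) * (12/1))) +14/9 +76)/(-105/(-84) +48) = 220676/140067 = 1.58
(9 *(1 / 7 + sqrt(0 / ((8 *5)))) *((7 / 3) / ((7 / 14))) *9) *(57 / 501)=1026 / 167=6.14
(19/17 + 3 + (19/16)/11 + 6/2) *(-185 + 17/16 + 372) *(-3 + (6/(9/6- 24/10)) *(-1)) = 1275521/256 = 4982.50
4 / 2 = 2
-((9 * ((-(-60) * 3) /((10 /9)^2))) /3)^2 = -4782969 /25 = -191318.76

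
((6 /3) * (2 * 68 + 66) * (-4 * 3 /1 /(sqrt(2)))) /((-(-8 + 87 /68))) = -164832 * sqrt(2) /457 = -510.08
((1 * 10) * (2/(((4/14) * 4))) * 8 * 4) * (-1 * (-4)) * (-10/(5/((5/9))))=-22400/9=-2488.89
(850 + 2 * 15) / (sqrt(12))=440 * sqrt(3) / 3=254.03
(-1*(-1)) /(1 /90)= 90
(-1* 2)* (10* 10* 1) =-200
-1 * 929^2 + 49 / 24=-20712935 / 24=-863038.96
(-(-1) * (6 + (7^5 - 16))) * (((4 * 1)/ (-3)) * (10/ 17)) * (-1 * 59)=13213640/ 17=777272.94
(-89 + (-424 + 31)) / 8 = -241 / 4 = -60.25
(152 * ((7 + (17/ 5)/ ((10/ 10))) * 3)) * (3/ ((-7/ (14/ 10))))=-2845.44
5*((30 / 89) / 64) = 75 / 2848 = 0.03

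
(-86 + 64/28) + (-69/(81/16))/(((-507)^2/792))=-452118830/5398029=-83.76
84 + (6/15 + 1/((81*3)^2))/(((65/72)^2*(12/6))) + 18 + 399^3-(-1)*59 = 978236887949296/15400125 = 63521360.25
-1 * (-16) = 16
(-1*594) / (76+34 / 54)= -16038 / 2069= -7.75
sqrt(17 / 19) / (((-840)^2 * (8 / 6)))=sqrt(323) / 17875200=0.00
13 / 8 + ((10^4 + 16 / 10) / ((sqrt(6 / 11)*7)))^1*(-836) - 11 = -2986192*sqrt(66) / 15 - 75 / 8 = -1617338.61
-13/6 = -2.17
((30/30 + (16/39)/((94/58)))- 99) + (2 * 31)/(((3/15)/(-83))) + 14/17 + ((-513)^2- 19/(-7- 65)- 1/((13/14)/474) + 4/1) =177121027825/747864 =236835.88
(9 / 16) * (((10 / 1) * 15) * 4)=675 / 2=337.50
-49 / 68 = -0.72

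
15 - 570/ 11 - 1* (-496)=5051/ 11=459.18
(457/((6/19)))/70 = 8683/420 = 20.67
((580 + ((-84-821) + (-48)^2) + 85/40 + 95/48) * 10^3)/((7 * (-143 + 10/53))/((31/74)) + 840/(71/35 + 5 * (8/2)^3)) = -73447249367375/88284757764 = -831.94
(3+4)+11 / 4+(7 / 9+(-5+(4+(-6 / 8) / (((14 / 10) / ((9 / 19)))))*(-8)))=-117029 / 4788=-24.44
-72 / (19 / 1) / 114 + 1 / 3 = 325 / 1083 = 0.30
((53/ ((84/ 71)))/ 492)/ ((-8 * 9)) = -3763/ 2975616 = -0.00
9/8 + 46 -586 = -4311/8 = -538.88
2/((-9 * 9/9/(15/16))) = -5/24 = -0.21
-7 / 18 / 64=-7 / 1152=-0.01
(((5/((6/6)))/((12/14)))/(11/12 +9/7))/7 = 14/37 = 0.38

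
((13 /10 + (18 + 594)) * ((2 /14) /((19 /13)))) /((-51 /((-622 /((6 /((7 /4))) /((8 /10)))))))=24795719 /145350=170.59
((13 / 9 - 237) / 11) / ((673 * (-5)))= 424 / 66627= 0.01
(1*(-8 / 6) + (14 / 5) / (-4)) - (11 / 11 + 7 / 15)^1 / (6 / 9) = -127 / 30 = -4.23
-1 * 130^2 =-16900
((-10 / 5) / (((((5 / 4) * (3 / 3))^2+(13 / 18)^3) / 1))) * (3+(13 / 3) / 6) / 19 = -86832 / 429761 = -0.20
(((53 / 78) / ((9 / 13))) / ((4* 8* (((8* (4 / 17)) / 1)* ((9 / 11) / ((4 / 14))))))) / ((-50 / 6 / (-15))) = 9911 / 967680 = 0.01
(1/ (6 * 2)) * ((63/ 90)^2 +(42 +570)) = 61249/ 1200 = 51.04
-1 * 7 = -7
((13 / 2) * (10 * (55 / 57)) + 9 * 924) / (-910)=-477587 / 51870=-9.21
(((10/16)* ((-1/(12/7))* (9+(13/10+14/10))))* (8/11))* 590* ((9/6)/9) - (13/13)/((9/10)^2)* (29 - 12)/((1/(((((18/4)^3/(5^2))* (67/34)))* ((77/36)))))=-110439/176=-627.49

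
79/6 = 13.17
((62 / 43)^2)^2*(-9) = -132987024 / 3418801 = -38.90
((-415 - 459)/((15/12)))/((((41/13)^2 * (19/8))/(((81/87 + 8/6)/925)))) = -49007296/676392375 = -0.07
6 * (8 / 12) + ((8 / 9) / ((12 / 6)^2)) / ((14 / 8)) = 260 / 63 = 4.13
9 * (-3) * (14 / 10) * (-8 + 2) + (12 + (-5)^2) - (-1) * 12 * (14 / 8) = 1424 / 5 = 284.80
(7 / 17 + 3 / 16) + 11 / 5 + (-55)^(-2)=2303507 / 822800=2.80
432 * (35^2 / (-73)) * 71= -37573200 / 73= -514701.37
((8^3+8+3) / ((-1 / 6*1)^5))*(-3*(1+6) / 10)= 42701904 / 5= 8540380.80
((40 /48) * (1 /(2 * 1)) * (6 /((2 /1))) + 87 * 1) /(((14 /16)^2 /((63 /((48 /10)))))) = 1512.86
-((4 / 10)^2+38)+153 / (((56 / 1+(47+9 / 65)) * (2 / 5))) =-11548107 / 335200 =-34.45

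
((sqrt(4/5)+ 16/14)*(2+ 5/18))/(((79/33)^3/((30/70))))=491139*sqrt(5)/17256365+ 1964556/24158911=0.14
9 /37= 0.24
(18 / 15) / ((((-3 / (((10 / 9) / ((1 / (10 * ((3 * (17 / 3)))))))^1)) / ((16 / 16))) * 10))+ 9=13 / 9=1.44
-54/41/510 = -9/3485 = -0.00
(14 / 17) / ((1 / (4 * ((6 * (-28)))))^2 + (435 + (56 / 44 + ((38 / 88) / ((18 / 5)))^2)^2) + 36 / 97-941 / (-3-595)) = 7828305481534906368 / 4169256786911623393495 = 0.00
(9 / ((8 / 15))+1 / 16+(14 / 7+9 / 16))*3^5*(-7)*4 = -132678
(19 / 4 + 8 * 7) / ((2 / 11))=2673 / 8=334.12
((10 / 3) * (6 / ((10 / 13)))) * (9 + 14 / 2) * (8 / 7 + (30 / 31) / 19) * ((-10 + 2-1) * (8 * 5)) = -737118720 / 4123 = -178782.13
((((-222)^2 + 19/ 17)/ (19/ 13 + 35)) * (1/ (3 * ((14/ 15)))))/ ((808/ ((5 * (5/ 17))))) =1361501375/ 1549585632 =0.88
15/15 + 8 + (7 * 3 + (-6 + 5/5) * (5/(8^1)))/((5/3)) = 19.72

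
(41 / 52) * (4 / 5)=41 / 65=0.63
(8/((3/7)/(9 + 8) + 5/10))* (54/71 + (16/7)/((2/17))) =2729248/8875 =307.52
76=76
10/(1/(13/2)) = 65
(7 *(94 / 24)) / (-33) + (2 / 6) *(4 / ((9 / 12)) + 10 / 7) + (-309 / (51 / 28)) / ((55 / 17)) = -235681 / 4620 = -51.01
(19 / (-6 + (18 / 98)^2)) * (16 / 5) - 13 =-1661029 / 71625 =-23.19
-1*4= -4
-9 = -9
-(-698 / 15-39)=1283 / 15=85.53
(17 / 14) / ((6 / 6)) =17 / 14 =1.21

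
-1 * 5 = -5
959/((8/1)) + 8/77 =73907/616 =119.98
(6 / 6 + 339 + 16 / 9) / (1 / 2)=6152 / 9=683.56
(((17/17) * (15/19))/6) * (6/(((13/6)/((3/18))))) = 15/247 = 0.06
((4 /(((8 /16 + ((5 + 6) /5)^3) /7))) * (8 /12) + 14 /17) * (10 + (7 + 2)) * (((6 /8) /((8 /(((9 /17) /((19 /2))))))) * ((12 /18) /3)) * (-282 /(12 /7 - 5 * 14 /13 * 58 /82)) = 31130602139 /4195821068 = 7.42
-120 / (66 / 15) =-300 / 11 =-27.27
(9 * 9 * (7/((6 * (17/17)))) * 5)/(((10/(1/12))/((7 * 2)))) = 441/8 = 55.12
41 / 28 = 1.46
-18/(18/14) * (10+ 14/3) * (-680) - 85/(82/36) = 17169490/123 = 139589.35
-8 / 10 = -4 / 5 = -0.80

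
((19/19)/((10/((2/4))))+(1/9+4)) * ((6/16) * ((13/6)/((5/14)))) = 68159/7200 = 9.47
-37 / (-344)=37 / 344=0.11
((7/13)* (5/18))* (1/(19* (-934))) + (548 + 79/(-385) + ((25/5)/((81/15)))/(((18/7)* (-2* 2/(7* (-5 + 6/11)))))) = 47534447711581/86331805560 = 550.60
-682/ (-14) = 341/ 7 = 48.71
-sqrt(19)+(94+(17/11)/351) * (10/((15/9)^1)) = 725902/1287 - sqrt(19) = 559.67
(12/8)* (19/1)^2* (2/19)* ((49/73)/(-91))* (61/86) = -24339/81614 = -0.30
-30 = -30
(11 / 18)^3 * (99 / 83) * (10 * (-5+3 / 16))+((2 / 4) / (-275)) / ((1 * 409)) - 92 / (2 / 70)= -156465392712011 / 48394843200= -3233.10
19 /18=1.06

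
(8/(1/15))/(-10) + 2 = -10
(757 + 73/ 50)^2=1438153929/ 2500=575261.57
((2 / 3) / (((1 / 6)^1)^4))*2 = 1728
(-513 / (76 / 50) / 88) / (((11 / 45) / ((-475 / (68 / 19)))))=274134375 / 131648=2082.33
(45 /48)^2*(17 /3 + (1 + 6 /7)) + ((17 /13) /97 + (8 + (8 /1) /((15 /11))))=347309903 /16947840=20.49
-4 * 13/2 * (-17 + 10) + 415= 597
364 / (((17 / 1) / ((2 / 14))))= 52 / 17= 3.06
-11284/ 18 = -5642/ 9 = -626.89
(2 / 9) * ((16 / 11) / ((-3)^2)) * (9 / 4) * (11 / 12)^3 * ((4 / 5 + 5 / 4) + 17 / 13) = 11737 / 56160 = 0.21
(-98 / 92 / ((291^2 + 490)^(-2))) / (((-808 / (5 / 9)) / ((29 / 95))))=10308075021461 / 6355728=1621855.91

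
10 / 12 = 5 / 6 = 0.83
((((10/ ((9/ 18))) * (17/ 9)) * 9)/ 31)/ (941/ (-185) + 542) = 0.02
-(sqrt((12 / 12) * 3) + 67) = -67 - sqrt(3) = -68.73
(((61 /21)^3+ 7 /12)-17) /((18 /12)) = 299785 /55566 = 5.40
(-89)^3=-704969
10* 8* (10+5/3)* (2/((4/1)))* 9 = 4200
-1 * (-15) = 15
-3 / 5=-0.60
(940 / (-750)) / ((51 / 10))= -188 / 765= -0.25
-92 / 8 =-23 / 2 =-11.50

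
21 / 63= 1 / 3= 0.33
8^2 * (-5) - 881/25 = -355.24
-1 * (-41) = 41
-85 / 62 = -1.37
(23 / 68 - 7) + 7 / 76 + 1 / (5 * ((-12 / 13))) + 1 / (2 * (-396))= -8681869 / 1279080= -6.79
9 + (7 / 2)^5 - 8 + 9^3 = 1255.22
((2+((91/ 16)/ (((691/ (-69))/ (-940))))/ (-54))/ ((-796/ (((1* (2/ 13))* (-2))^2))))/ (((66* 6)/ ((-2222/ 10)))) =-39627451/ 75294428040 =-0.00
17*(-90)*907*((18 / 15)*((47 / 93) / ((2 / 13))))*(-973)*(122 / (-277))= -20129945298372 / 8587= -2344234924.70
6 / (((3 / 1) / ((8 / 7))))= 16 / 7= 2.29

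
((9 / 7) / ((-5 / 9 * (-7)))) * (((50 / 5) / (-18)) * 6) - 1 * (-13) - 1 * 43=-1524 / 49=-31.10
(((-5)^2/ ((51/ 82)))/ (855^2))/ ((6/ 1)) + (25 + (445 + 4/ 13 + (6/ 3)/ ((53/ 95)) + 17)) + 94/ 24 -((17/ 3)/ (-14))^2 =74712447683641/ 151042426353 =494.65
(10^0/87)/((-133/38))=-2/609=-0.00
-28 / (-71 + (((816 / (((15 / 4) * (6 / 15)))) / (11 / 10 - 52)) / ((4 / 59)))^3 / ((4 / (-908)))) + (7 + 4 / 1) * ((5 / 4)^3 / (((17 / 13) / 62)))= 64983983035477548689497 / 63796592415777139104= 1018.61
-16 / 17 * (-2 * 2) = 64 / 17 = 3.76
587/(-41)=-587/41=-14.32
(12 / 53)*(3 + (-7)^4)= 544.30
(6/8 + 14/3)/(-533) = -5/492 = -0.01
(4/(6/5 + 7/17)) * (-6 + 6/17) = -1920/137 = -14.01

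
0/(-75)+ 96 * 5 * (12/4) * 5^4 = 900000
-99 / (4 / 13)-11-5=-1351 / 4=-337.75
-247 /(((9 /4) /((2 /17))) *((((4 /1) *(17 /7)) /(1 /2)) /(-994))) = 1718626 /2601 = 660.76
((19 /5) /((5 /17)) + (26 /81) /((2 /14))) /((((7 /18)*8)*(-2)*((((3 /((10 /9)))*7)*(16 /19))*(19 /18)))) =-30713 /211680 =-0.15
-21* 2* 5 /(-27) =70 /9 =7.78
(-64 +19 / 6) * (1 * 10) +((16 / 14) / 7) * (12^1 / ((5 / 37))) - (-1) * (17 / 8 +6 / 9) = -3475337 / 5880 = -591.04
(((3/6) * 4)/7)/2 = 1/7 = 0.14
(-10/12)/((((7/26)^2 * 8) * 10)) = -169/1176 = -0.14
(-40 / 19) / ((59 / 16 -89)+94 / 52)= 8320 / 330011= 0.03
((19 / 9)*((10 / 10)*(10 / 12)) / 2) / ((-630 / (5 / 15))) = -0.00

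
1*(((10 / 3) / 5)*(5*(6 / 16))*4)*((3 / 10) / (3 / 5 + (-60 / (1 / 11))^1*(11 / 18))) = -0.00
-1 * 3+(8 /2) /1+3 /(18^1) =7 /6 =1.17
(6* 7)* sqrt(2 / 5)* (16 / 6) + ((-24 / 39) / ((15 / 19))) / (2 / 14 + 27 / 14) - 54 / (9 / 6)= 34.46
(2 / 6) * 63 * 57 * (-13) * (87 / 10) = -1353807 / 10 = -135380.70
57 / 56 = 1.02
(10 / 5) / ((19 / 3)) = 6 / 19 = 0.32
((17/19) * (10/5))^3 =39304/6859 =5.73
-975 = -975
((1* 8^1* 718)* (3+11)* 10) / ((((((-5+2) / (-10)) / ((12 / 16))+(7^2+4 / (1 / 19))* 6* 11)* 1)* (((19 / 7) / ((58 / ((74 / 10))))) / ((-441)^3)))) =-175010572803276000 / 7250039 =-24139259499.61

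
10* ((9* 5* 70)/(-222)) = -141.89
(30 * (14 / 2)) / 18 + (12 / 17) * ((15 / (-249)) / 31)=1530755 / 131223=11.67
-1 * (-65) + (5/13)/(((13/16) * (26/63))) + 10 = 167295/2197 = 76.15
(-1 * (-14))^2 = 196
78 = 78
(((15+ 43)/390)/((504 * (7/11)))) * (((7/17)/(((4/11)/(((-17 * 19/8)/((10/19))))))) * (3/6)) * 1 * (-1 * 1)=1266749/62899200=0.02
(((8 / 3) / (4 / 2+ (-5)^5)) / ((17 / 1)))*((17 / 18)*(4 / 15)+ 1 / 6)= -452 / 21501855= -0.00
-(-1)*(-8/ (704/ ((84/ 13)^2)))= -882/ 1859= -0.47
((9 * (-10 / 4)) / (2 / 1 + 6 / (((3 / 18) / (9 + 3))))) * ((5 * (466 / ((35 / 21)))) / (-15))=4.83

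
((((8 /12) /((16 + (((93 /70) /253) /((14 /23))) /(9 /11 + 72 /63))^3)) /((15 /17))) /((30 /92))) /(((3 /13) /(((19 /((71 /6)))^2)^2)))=2335762194500833280 /143484725421201551183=0.02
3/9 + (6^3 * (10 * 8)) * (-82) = -4250879/3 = -1416959.67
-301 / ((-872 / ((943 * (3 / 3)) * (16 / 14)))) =40549 / 109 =372.01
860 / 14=430 / 7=61.43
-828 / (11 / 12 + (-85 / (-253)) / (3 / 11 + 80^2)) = -16089056784 / 17812979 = -903.22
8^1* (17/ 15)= 136/ 15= 9.07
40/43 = 0.93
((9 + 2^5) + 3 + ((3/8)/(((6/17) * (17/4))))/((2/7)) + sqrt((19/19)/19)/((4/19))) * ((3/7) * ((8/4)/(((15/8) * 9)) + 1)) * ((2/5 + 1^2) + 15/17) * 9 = 14647 * sqrt(19)/5950 + 5258273/11900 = 452.60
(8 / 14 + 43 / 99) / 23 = 697 / 15939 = 0.04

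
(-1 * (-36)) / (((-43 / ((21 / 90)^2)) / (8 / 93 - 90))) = 409738 / 99975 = 4.10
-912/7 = -130.29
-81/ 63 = -9/ 7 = -1.29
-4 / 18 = -2 / 9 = -0.22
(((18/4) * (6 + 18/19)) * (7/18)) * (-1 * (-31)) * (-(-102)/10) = 365211/95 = 3844.33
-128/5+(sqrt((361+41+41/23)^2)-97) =32336/115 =281.18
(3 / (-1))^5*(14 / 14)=-243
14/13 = 1.08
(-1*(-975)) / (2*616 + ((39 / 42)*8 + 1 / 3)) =4095 / 5207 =0.79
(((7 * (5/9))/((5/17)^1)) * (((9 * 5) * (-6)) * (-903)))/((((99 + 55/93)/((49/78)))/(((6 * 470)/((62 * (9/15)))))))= 1541493.81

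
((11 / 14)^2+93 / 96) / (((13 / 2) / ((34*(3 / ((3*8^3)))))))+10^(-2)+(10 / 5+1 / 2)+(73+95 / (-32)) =4732835663 / 65228800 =72.56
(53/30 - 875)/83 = -26197/2490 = -10.52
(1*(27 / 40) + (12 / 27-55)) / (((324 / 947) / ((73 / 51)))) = -78878471 / 349920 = -225.42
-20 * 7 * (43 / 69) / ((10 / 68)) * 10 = -409360 / 69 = -5932.75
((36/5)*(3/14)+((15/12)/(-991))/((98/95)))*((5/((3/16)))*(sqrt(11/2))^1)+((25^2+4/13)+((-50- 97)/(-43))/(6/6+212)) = 2994409*sqrt(22)/145677+24818474/39689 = 721.74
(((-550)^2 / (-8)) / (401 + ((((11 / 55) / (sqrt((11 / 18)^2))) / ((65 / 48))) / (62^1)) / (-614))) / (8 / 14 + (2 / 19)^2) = -342210352859375 / 2113998553984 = -161.88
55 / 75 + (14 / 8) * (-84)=-2194 / 15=-146.27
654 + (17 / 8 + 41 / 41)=5257 / 8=657.12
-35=-35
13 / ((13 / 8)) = 8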